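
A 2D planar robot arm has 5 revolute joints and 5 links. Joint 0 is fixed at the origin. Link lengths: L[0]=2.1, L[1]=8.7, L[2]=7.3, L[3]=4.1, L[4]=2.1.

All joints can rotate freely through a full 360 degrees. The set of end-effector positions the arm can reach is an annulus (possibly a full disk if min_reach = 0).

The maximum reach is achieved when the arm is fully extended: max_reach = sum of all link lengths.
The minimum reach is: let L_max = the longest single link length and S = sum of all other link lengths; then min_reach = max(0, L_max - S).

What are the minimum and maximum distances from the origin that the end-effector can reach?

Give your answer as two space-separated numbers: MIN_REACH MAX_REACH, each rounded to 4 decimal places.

Answer: 0.0000 24.3000

Derivation:
Link lengths: [2.1, 8.7, 7.3, 4.1, 2.1]
max_reach = 2.1 + 8.7 + 7.3 + 4.1 + 2.1 = 24.3
L_max = max([2.1, 8.7, 7.3, 4.1, 2.1]) = 8.7
S (sum of others) = 24.3 - 8.7 = 15.6
min_reach = max(0, 8.7 - 15.6) = max(0, -6.9) = 0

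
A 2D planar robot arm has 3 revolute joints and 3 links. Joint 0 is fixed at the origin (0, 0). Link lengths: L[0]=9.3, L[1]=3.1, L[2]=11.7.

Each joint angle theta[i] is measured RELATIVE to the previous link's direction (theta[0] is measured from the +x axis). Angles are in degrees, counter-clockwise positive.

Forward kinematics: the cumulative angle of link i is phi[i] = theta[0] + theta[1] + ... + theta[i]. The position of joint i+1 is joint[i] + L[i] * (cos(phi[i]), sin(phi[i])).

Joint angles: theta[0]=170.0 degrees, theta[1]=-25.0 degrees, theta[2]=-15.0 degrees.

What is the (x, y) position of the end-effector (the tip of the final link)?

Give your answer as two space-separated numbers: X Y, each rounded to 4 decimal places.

Answer: -19.2187 12.3557

Derivation:
joint[0] = (0.0000, 0.0000)  (base)
link 0: phi[0] = 170 = 170 deg
  cos(170 deg) = -0.9848, sin(170 deg) = 0.1736
  joint[1] = (0.0000, 0.0000) + 9.3 * (-0.9848, 0.1736) = (0.0000 + -9.1587, 0.0000 + 1.6149) = (-9.1587, 1.6149)
link 1: phi[1] = 170 + -25 = 145 deg
  cos(145 deg) = -0.8192, sin(145 deg) = 0.5736
  joint[2] = (-9.1587, 1.6149) + 3.1 * (-0.8192, 0.5736) = (-9.1587 + -2.5394, 1.6149 + 1.7781) = (-11.6981, 3.3930)
link 2: phi[2] = 170 + -25 + -15 = 130 deg
  cos(130 deg) = -0.6428, sin(130 deg) = 0.7660
  joint[3] = (-11.6981, 3.3930) + 11.7 * (-0.6428, 0.7660) = (-11.6981 + -7.5206, 3.3930 + 8.9627) = (-19.2187, 12.3557)
End effector: (-19.2187, 12.3557)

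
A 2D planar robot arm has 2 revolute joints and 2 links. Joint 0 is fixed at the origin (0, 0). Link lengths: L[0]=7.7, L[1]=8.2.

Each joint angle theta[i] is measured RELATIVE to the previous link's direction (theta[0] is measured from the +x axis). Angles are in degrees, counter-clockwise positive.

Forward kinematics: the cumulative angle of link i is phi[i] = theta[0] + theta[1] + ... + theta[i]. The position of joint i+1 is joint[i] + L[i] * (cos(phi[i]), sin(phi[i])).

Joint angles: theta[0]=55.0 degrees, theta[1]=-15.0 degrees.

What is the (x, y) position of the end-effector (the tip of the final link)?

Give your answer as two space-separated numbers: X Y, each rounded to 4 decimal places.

joint[0] = (0.0000, 0.0000)  (base)
link 0: phi[0] = 55 = 55 deg
  cos(55 deg) = 0.5736, sin(55 deg) = 0.8192
  joint[1] = (0.0000, 0.0000) + 7.7 * (0.5736, 0.8192) = (0.0000 + 4.4165, 0.0000 + 6.3075) = (4.4165, 6.3075)
link 1: phi[1] = 55 + -15 = 40 deg
  cos(40 deg) = 0.7660, sin(40 deg) = 0.6428
  joint[2] = (4.4165, 6.3075) + 8.2 * (0.7660, 0.6428) = (4.4165 + 6.2816, 6.3075 + 5.2709) = (10.6981, 11.5783)
End effector: (10.6981, 11.5783)

Answer: 10.6981 11.5783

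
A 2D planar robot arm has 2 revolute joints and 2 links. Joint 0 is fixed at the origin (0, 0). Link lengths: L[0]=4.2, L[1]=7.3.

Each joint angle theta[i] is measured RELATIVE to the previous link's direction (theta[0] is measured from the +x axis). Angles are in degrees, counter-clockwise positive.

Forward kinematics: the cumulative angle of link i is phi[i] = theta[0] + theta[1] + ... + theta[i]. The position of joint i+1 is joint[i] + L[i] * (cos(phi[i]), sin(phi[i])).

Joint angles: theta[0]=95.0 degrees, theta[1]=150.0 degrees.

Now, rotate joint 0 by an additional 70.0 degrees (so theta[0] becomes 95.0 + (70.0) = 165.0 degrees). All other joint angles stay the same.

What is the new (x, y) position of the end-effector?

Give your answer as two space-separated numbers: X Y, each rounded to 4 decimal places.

joint[0] = (0.0000, 0.0000)  (base)
link 0: phi[0] = 165 = 165 deg
  cos(165 deg) = -0.9659, sin(165 deg) = 0.2588
  joint[1] = (0.0000, 0.0000) + 4.2 * (-0.9659, 0.2588) = (0.0000 + -4.0569, 0.0000 + 1.0870) = (-4.0569, 1.0870)
link 1: phi[1] = 165 + 150 = 315 deg
  cos(315 deg) = 0.7071, sin(315 deg) = -0.7071
  joint[2] = (-4.0569, 1.0870) + 7.3 * (0.7071, -0.7071) = (-4.0569 + 5.1619, 1.0870 + -5.1619) = (1.1050, -4.0748)
End effector: (1.1050, -4.0748)

Answer: 1.1050 -4.0748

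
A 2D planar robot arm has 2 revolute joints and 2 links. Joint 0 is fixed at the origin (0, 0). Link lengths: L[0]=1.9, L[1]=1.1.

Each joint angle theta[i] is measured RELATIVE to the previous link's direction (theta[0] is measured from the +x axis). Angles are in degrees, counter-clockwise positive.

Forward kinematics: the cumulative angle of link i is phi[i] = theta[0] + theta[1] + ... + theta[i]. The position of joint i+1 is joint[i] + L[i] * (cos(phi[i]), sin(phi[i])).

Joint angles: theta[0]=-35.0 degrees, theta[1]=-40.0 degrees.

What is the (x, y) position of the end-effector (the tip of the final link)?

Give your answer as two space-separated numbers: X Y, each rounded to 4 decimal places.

joint[0] = (0.0000, 0.0000)  (base)
link 0: phi[0] = -35 = -35 deg
  cos(-35 deg) = 0.8192, sin(-35 deg) = -0.5736
  joint[1] = (0.0000, 0.0000) + 1.9 * (0.8192, -0.5736) = (0.0000 + 1.5564, 0.0000 + -1.0898) = (1.5564, -1.0898)
link 1: phi[1] = -35 + -40 = -75 deg
  cos(-75 deg) = 0.2588, sin(-75 deg) = -0.9659
  joint[2] = (1.5564, -1.0898) + 1.1 * (0.2588, -0.9659) = (1.5564 + 0.2847, -1.0898 + -1.0625) = (1.8411, -2.1523)
End effector: (1.8411, -2.1523)

Answer: 1.8411 -2.1523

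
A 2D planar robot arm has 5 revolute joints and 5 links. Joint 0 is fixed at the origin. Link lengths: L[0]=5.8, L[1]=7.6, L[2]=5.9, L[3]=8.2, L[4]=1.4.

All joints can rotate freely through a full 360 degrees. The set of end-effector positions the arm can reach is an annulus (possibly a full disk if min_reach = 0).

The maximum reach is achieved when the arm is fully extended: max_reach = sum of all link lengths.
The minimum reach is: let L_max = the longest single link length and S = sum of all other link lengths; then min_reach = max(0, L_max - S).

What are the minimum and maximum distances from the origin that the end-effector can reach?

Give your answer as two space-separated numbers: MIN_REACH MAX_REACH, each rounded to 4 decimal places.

Link lengths: [5.8, 7.6, 5.9, 8.2, 1.4]
max_reach = 5.8 + 7.6 + 5.9 + 8.2 + 1.4 = 28.9
L_max = max([5.8, 7.6, 5.9, 8.2, 1.4]) = 8.2
S (sum of others) = 28.9 - 8.2 = 20.7
min_reach = max(0, 8.2 - 20.7) = max(0, -12.5) = 0

Answer: 0.0000 28.9000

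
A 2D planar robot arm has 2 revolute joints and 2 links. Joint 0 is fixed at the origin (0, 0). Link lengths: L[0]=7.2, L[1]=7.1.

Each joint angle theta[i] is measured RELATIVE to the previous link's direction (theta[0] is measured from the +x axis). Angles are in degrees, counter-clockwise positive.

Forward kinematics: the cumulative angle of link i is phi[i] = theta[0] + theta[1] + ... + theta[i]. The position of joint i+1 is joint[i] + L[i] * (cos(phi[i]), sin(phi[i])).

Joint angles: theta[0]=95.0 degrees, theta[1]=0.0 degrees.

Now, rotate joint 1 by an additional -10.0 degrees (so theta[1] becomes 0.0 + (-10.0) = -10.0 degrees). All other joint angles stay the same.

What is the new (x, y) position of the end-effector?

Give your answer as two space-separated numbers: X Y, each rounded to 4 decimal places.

Answer: -0.0087 14.2456

Derivation:
joint[0] = (0.0000, 0.0000)  (base)
link 0: phi[0] = 95 = 95 deg
  cos(95 deg) = -0.0872, sin(95 deg) = 0.9962
  joint[1] = (0.0000, 0.0000) + 7.2 * (-0.0872, 0.9962) = (0.0000 + -0.6275, 0.0000 + 7.1726) = (-0.6275, 7.1726)
link 1: phi[1] = 95 + -10 = 85 deg
  cos(85 deg) = 0.0872, sin(85 deg) = 0.9962
  joint[2] = (-0.6275, 7.1726) + 7.1 * (0.0872, 0.9962) = (-0.6275 + 0.6188, 7.1726 + 7.0730) = (-0.0087, 14.2456)
End effector: (-0.0087, 14.2456)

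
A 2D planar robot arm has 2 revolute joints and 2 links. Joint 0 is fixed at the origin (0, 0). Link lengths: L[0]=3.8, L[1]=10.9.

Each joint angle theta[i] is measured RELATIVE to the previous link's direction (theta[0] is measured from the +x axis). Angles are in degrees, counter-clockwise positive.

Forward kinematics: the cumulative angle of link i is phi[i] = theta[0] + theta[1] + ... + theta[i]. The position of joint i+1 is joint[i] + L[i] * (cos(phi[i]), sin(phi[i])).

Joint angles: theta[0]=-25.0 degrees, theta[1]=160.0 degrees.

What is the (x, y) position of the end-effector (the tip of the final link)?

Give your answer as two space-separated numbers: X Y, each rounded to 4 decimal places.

joint[0] = (0.0000, 0.0000)  (base)
link 0: phi[0] = -25 = -25 deg
  cos(-25 deg) = 0.9063, sin(-25 deg) = -0.4226
  joint[1] = (0.0000, 0.0000) + 3.8 * (0.9063, -0.4226) = (0.0000 + 3.4440, 0.0000 + -1.6059) = (3.4440, -1.6059)
link 1: phi[1] = -25 + 160 = 135 deg
  cos(135 deg) = -0.7071, sin(135 deg) = 0.7071
  joint[2] = (3.4440, -1.6059) + 10.9 * (-0.7071, 0.7071) = (3.4440 + -7.7075, -1.6059 + 7.7075) = (-4.2635, 6.1015)
End effector: (-4.2635, 6.1015)

Answer: -4.2635 6.1015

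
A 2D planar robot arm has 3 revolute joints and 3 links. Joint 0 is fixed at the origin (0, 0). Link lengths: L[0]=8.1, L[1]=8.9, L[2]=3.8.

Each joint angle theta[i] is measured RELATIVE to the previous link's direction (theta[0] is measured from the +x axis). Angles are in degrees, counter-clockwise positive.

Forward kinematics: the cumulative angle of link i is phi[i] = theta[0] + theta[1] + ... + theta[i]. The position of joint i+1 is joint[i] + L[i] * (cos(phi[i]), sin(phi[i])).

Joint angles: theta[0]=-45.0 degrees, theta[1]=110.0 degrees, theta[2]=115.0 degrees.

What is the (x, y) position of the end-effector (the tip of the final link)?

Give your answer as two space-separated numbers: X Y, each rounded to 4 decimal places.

joint[0] = (0.0000, 0.0000)  (base)
link 0: phi[0] = -45 = -45 deg
  cos(-45 deg) = 0.7071, sin(-45 deg) = -0.7071
  joint[1] = (0.0000, 0.0000) + 8.1 * (0.7071, -0.7071) = (0.0000 + 5.7276, 0.0000 + -5.7276) = (5.7276, -5.7276)
link 1: phi[1] = -45 + 110 = 65 deg
  cos(65 deg) = 0.4226, sin(65 deg) = 0.9063
  joint[2] = (5.7276, -5.7276) + 8.9 * (0.4226, 0.9063) = (5.7276 + 3.7613, -5.7276 + 8.0661) = (9.4889, 2.3386)
link 2: phi[2] = -45 + 110 + 115 = 180 deg
  cos(180 deg) = -1.0000, sin(180 deg) = 0.0000
  joint[3] = (9.4889, 2.3386) + 3.8 * (-1.0000, 0.0000) = (9.4889 + -3.8000, 2.3386 + 0.0000) = (5.6889, 2.3386)
End effector: (5.6889, 2.3386)

Answer: 5.6889 2.3386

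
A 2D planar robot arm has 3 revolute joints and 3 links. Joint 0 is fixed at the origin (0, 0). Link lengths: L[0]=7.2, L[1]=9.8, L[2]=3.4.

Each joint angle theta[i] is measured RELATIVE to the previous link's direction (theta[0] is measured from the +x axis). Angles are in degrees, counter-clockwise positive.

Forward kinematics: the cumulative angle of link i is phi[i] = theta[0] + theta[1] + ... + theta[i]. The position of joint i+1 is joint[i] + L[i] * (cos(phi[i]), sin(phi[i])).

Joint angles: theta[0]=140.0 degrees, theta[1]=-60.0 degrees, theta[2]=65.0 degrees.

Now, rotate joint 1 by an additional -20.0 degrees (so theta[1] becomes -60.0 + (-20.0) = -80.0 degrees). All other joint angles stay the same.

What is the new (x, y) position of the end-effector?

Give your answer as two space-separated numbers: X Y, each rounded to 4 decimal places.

Answer: -2.5657 15.9002

Derivation:
joint[0] = (0.0000, 0.0000)  (base)
link 0: phi[0] = 140 = 140 deg
  cos(140 deg) = -0.7660, sin(140 deg) = 0.6428
  joint[1] = (0.0000, 0.0000) + 7.2 * (-0.7660, 0.6428) = (0.0000 + -5.5155, 0.0000 + 4.6281) = (-5.5155, 4.6281)
link 1: phi[1] = 140 + -80 = 60 deg
  cos(60 deg) = 0.5000, sin(60 deg) = 0.8660
  joint[2] = (-5.5155, 4.6281) + 9.8 * (0.5000, 0.8660) = (-5.5155 + 4.9000, 4.6281 + 8.4870) = (-0.6155, 13.1151)
link 2: phi[2] = 140 + -80 + 65 = 125 deg
  cos(125 deg) = -0.5736, sin(125 deg) = 0.8192
  joint[3] = (-0.6155, 13.1151) + 3.4 * (-0.5736, 0.8192) = (-0.6155 + -1.9502, 13.1151 + 2.7851) = (-2.5657, 15.9002)
End effector: (-2.5657, 15.9002)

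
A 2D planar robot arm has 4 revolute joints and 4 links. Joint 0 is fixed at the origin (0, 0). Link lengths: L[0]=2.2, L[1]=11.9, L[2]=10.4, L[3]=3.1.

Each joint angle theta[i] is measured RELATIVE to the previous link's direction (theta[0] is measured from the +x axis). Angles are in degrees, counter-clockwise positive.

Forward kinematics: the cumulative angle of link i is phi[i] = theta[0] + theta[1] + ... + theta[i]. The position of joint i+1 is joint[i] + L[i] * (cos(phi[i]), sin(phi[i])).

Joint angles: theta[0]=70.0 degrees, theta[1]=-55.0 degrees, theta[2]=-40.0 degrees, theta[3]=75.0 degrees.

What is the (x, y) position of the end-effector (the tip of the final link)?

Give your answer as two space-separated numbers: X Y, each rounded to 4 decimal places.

joint[0] = (0.0000, 0.0000)  (base)
link 0: phi[0] = 70 = 70 deg
  cos(70 deg) = 0.3420, sin(70 deg) = 0.9397
  joint[1] = (0.0000, 0.0000) + 2.2 * (0.3420, 0.9397) = (0.0000 + 0.7524, 0.0000 + 2.0673) = (0.7524, 2.0673)
link 1: phi[1] = 70 + -55 = 15 deg
  cos(15 deg) = 0.9659, sin(15 deg) = 0.2588
  joint[2] = (0.7524, 2.0673) + 11.9 * (0.9659, 0.2588) = (0.7524 + 11.4945, 2.0673 + 3.0799) = (12.2470, 5.1473)
link 2: phi[2] = 70 + -55 + -40 = -25 deg
  cos(-25 deg) = 0.9063, sin(-25 deg) = -0.4226
  joint[3] = (12.2470, 5.1473) + 10.4 * (0.9063, -0.4226) = (12.2470 + 9.4256, 5.1473 + -4.3952) = (21.6726, 0.7520)
link 3: phi[3] = 70 + -55 + -40 + 75 = 50 deg
  cos(50 deg) = 0.6428, sin(50 deg) = 0.7660
  joint[4] = (21.6726, 0.7520) + 3.1 * (0.6428, 0.7660) = (21.6726 + 1.9926, 0.7520 + 2.3747) = (23.6652, 3.1268)
End effector: (23.6652, 3.1268)

Answer: 23.6652 3.1268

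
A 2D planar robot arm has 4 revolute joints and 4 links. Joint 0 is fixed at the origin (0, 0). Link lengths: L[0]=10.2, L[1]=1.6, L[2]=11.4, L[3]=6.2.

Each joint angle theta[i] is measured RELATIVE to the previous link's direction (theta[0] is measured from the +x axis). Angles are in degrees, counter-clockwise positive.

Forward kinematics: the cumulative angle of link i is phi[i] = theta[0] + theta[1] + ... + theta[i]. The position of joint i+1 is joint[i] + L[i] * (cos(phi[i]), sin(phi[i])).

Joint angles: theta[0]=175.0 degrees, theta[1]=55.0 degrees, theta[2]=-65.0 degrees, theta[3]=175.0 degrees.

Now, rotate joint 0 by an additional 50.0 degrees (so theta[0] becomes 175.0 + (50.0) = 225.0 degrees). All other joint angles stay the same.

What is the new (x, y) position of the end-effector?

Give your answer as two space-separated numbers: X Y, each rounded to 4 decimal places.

Answer: -10.9036 -12.2270

Derivation:
joint[0] = (0.0000, 0.0000)  (base)
link 0: phi[0] = 225 = 225 deg
  cos(225 deg) = -0.7071, sin(225 deg) = -0.7071
  joint[1] = (0.0000, 0.0000) + 10.2 * (-0.7071, -0.7071) = (0.0000 + -7.2125, 0.0000 + -7.2125) = (-7.2125, -7.2125)
link 1: phi[1] = 225 + 55 = 280 deg
  cos(280 deg) = 0.1736, sin(280 deg) = -0.9848
  joint[2] = (-7.2125, -7.2125) + 1.6 * (0.1736, -0.9848) = (-7.2125 + 0.2778, -7.2125 + -1.5757) = (-6.9347, -8.7882)
link 2: phi[2] = 225 + 55 + -65 = 215 deg
  cos(215 deg) = -0.8192, sin(215 deg) = -0.5736
  joint[3] = (-6.9347, -8.7882) + 11.4 * (-0.8192, -0.5736) = (-6.9347 + -9.3383, -8.7882 + -6.5388) = (-16.2730, -15.3270)
link 3: phi[3] = 225 + 55 + -65 + 175 = 390 deg
  cos(390 deg) = 0.8660, sin(390 deg) = 0.5000
  joint[4] = (-16.2730, -15.3270) + 6.2 * (0.8660, 0.5000) = (-16.2730 + 5.3694, -15.3270 + 3.1000) = (-10.9036, -12.2270)
End effector: (-10.9036, -12.2270)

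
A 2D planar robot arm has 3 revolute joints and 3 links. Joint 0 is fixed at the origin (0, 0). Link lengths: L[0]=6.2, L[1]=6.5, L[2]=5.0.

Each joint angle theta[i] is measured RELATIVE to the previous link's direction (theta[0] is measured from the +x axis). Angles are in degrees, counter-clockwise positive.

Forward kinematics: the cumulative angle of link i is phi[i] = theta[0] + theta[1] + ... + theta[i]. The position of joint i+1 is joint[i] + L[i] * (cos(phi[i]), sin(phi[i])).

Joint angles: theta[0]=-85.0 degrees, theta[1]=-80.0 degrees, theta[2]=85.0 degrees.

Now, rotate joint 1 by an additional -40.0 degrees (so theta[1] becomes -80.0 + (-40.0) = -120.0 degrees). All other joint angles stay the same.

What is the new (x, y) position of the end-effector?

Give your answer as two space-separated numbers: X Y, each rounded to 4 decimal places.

joint[0] = (0.0000, 0.0000)  (base)
link 0: phi[0] = -85 = -85 deg
  cos(-85 deg) = 0.0872, sin(-85 deg) = -0.9962
  joint[1] = (0.0000, 0.0000) + 6.2 * (0.0872, -0.9962) = (0.0000 + 0.5404, 0.0000 + -6.1764) = (0.5404, -6.1764)
link 1: phi[1] = -85 + -120 = -205 deg
  cos(-205 deg) = -0.9063, sin(-205 deg) = 0.4226
  joint[2] = (0.5404, -6.1764) + 6.5 * (-0.9063, 0.4226) = (0.5404 + -5.8910, -6.1764 + 2.7470) = (-5.3506, -3.4294)
link 2: phi[2] = -85 + -120 + 85 = -120 deg
  cos(-120 deg) = -0.5000, sin(-120 deg) = -0.8660
  joint[3] = (-5.3506, -3.4294) + 5 * (-0.5000, -0.8660) = (-5.3506 + -2.5000, -3.4294 + -4.3301) = (-7.8506, -7.7595)
End effector: (-7.8506, -7.7595)

Answer: -7.8506 -7.7595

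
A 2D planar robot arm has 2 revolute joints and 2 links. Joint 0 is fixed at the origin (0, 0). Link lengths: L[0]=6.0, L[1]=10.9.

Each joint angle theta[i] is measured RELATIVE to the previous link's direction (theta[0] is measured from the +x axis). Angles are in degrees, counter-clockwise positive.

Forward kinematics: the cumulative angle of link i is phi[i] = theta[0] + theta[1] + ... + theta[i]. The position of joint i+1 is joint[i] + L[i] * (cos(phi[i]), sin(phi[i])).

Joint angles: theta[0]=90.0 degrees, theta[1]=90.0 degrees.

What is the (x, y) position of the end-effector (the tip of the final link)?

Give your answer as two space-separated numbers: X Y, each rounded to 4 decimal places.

joint[0] = (0.0000, 0.0000)  (base)
link 0: phi[0] = 90 = 90 deg
  cos(90 deg) = 0.0000, sin(90 deg) = 1.0000
  joint[1] = (0.0000, 0.0000) + 6 * (0.0000, 1.0000) = (0.0000 + 0.0000, 0.0000 + 6.0000) = (0.0000, 6.0000)
link 1: phi[1] = 90 + 90 = 180 deg
  cos(180 deg) = -1.0000, sin(180 deg) = 0.0000
  joint[2] = (0.0000, 6.0000) + 10.9 * (-1.0000, 0.0000) = (0.0000 + -10.9000, 6.0000 + 0.0000) = (-10.9000, 6.0000)
End effector: (-10.9000, 6.0000)

Answer: -10.9000 6.0000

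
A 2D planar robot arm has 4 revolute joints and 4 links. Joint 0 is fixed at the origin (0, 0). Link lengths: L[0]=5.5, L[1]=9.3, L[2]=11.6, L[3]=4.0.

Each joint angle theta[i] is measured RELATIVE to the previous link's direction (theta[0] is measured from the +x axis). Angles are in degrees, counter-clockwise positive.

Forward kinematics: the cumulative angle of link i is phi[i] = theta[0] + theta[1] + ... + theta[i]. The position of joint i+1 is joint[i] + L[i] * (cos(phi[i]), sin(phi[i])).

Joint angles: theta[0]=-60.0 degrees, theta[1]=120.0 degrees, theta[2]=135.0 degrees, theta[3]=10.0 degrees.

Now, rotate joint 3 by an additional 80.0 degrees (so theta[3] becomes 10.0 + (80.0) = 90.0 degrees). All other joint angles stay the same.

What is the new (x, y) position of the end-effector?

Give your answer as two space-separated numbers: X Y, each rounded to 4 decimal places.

Answer: -2.7695 -3.5751

Derivation:
joint[0] = (0.0000, 0.0000)  (base)
link 0: phi[0] = -60 = -60 deg
  cos(-60 deg) = 0.5000, sin(-60 deg) = -0.8660
  joint[1] = (0.0000, 0.0000) + 5.5 * (0.5000, -0.8660) = (0.0000 + 2.7500, 0.0000 + -4.7631) = (2.7500, -4.7631)
link 1: phi[1] = -60 + 120 = 60 deg
  cos(60 deg) = 0.5000, sin(60 deg) = 0.8660
  joint[2] = (2.7500, -4.7631) + 9.3 * (0.5000, 0.8660) = (2.7500 + 4.6500, -4.7631 + 8.0540) = (7.4000, 3.2909)
link 2: phi[2] = -60 + 120 + 135 = 195 deg
  cos(195 deg) = -0.9659, sin(195 deg) = -0.2588
  joint[3] = (7.4000, 3.2909) + 11.6 * (-0.9659, -0.2588) = (7.4000 + -11.2047, 3.2909 + -3.0023) = (-3.8047, 0.2886)
link 3: phi[3] = -60 + 120 + 135 + 90 = 285 deg
  cos(285 deg) = 0.2588, sin(285 deg) = -0.9659
  joint[4] = (-3.8047, 0.2886) + 4 * (0.2588, -0.9659) = (-3.8047 + 1.0353, 0.2886 + -3.8637) = (-2.7695, -3.5751)
End effector: (-2.7695, -3.5751)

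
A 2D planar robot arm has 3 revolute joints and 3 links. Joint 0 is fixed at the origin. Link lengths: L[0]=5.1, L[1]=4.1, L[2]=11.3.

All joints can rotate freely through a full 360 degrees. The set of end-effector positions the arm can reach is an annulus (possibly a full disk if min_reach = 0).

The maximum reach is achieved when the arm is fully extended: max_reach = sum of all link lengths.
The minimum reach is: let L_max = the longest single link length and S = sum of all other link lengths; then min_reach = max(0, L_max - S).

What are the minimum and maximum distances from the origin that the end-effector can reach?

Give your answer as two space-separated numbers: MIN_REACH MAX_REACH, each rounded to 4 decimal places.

Answer: 2.1000 20.5000

Derivation:
Link lengths: [5.1, 4.1, 11.3]
max_reach = 5.1 + 4.1 + 11.3 = 20.5
L_max = max([5.1, 4.1, 11.3]) = 11.3
S (sum of others) = 20.5 - 11.3 = 9.2
min_reach = max(0, 11.3 - 9.2) = max(0, 2.1) = 2.1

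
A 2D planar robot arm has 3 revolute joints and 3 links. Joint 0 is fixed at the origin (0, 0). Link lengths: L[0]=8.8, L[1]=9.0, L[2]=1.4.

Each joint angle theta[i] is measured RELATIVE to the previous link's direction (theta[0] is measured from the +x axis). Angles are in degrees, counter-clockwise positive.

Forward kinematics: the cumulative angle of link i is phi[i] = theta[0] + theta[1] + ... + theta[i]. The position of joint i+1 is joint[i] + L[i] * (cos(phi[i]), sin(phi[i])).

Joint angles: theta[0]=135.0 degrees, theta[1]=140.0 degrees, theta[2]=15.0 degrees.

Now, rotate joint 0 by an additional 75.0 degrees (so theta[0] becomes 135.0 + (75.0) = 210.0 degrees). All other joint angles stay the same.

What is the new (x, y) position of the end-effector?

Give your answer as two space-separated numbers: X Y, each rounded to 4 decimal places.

joint[0] = (0.0000, 0.0000)  (base)
link 0: phi[0] = 210 = 210 deg
  cos(210 deg) = -0.8660, sin(210 deg) = -0.5000
  joint[1] = (0.0000, 0.0000) + 8.8 * (-0.8660, -0.5000) = (0.0000 + -7.6210, 0.0000 + -4.4000) = (-7.6210, -4.4000)
link 1: phi[1] = 210 + 140 = 350 deg
  cos(350 deg) = 0.9848, sin(350 deg) = -0.1736
  joint[2] = (-7.6210, -4.4000) + 9 * (0.9848, -0.1736) = (-7.6210 + 8.8633, -4.4000 + -1.5628) = (1.2422, -5.9628)
link 2: phi[2] = 210 + 140 + 15 = 365 deg
  cos(365 deg) = 0.9962, sin(365 deg) = 0.0872
  joint[3] = (1.2422, -5.9628) + 1.4 * (0.9962, 0.0872) = (1.2422 + 1.3947, -5.9628 + 0.1220) = (2.6369, -5.8408)
End effector: (2.6369, -5.8408)

Answer: 2.6369 -5.8408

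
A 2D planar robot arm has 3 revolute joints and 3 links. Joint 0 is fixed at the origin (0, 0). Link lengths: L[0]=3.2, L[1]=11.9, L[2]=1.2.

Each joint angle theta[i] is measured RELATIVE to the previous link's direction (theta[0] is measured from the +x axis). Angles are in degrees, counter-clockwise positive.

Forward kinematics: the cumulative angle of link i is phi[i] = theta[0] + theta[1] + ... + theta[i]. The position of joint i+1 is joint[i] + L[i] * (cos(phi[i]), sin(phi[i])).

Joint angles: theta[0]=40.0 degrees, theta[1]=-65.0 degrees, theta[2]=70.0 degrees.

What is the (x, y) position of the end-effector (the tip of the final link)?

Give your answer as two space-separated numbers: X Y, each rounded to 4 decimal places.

joint[0] = (0.0000, 0.0000)  (base)
link 0: phi[0] = 40 = 40 deg
  cos(40 deg) = 0.7660, sin(40 deg) = 0.6428
  joint[1] = (0.0000, 0.0000) + 3.2 * (0.7660, 0.6428) = (0.0000 + 2.4513, 0.0000 + 2.0569) = (2.4513, 2.0569)
link 1: phi[1] = 40 + -65 = -25 deg
  cos(-25 deg) = 0.9063, sin(-25 deg) = -0.4226
  joint[2] = (2.4513, 2.0569) + 11.9 * (0.9063, -0.4226) = (2.4513 + 10.7851, 2.0569 + -5.0292) = (13.2364, -2.9722)
link 2: phi[2] = 40 + -65 + 70 = 45 deg
  cos(45 deg) = 0.7071, sin(45 deg) = 0.7071
  joint[3] = (13.2364, -2.9722) + 1.2 * (0.7071, 0.7071) = (13.2364 + 0.8485, -2.9722 + 0.8485) = (14.0849, -2.1237)
End effector: (14.0849, -2.1237)

Answer: 14.0849 -2.1237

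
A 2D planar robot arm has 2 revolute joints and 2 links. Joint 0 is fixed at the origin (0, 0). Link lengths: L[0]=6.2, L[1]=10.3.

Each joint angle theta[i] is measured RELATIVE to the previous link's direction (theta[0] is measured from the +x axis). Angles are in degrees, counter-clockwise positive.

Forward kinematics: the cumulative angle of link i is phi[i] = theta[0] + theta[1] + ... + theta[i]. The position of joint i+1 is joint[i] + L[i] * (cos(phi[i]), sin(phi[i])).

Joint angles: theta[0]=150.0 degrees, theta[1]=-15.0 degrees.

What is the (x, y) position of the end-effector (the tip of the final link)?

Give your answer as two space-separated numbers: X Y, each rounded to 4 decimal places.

Answer: -12.6526 10.3832

Derivation:
joint[0] = (0.0000, 0.0000)  (base)
link 0: phi[0] = 150 = 150 deg
  cos(150 deg) = -0.8660, sin(150 deg) = 0.5000
  joint[1] = (0.0000, 0.0000) + 6.2 * (-0.8660, 0.5000) = (0.0000 + -5.3694, 0.0000 + 3.1000) = (-5.3694, 3.1000)
link 1: phi[1] = 150 + -15 = 135 deg
  cos(135 deg) = -0.7071, sin(135 deg) = 0.7071
  joint[2] = (-5.3694, 3.1000) + 10.3 * (-0.7071, 0.7071) = (-5.3694 + -7.2832, 3.1000 + 7.2832) = (-12.6526, 10.3832)
End effector: (-12.6526, 10.3832)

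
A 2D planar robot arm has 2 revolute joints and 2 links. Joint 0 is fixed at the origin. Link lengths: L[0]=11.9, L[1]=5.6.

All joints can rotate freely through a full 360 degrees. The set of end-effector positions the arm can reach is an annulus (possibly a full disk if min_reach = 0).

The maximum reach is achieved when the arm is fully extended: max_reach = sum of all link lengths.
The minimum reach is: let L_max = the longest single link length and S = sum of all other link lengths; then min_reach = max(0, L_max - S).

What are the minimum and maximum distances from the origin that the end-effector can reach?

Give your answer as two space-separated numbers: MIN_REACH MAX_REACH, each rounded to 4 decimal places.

Answer: 6.3000 17.5000

Derivation:
Link lengths: [11.9, 5.6]
max_reach = 11.9 + 5.6 = 17.5
L_max = max([11.9, 5.6]) = 11.9
S (sum of others) = 17.5 - 11.9 = 5.6
min_reach = max(0, 11.9 - 5.6) = max(0, 6.3) = 6.3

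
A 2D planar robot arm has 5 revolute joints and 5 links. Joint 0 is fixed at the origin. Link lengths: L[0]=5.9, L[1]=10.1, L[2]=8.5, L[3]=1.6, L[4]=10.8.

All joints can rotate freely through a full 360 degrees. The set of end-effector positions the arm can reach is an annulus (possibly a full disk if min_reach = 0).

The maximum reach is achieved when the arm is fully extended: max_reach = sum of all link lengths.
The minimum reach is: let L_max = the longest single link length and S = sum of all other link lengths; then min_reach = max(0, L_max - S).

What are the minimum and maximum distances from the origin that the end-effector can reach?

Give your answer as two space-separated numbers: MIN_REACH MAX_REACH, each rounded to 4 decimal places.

Link lengths: [5.9, 10.1, 8.5, 1.6, 10.8]
max_reach = 5.9 + 10.1 + 8.5 + 1.6 + 10.8 = 36.9
L_max = max([5.9, 10.1, 8.5, 1.6, 10.8]) = 10.8
S (sum of others) = 36.9 - 10.8 = 26.1
min_reach = max(0, 10.8 - 26.1) = max(0, -15.3) = 0

Answer: 0.0000 36.9000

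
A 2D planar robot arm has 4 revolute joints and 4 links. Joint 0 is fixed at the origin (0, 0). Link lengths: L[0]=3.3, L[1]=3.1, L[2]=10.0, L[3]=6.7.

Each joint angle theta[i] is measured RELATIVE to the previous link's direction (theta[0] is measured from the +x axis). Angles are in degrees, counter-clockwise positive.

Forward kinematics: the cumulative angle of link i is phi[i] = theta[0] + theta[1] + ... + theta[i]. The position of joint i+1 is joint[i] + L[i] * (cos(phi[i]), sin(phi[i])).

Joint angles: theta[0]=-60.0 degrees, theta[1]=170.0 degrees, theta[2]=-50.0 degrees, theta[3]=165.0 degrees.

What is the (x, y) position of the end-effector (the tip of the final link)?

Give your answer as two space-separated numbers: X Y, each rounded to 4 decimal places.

Answer: 0.8521 3.9778

Derivation:
joint[0] = (0.0000, 0.0000)  (base)
link 0: phi[0] = -60 = -60 deg
  cos(-60 deg) = 0.5000, sin(-60 deg) = -0.8660
  joint[1] = (0.0000, 0.0000) + 3.3 * (0.5000, -0.8660) = (0.0000 + 1.6500, 0.0000 + -2.8579) = (1.6500, -2.8579)
link 1: phi[1] = -60 + 170 = 110 deg
  cos(110 deg) = -0.3420, sin(110 deg) = 0.9397
  joint[2] = (1.6500, -2.8579) + 3.1 * (-0.3420, 0.9397) = (1.6500 + -1.0603, -2.8579 + 2.9130) = (0.5897, 0.0552)
link 2: phi[2] = -60 + 170 + -50 = 60 deg
  cos(60 deg) = 0.5000, sin(60 deg) = 0.8660
  joint[3] = (0.5897, 0.0552) + 10 * (0.5000, 0.8660) = (0.5897 + 5.0000, 0.0552 + 8.6603) = (5.5897, 8.7154)
link 3: phi[3] = -60 + 170 + -50 + 165 = 225 deg
  cos(225 deg) = -0.7071, sin(225 deg) = -0.7071
  joint[4] = (5.5897, 8.7154) + 6.7 * (-0.7071, -0.7071) = (5.5897 + -4.7376, 8.7154 + -4.7376) = (0.8521, 3.9778)
End effector: (0.8521, 3.9778)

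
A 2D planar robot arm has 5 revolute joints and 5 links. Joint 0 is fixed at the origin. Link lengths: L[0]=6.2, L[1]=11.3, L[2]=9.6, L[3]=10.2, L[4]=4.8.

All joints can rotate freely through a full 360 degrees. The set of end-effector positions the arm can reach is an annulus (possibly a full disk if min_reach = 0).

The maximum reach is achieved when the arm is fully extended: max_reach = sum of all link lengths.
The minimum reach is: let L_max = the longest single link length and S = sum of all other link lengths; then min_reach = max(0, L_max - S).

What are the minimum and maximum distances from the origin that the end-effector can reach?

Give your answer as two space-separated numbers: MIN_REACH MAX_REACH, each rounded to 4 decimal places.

Answer: 0.0000 42.1000

Derivation:
Link lengths: [6.2, 11.3, 9.6, 10.2, 4.8]
max_reach = 6.2 + 11.3 + 9.6 + 10.2 + 4.8 = 42.1
L_max = max([6.2, 11.3, 9.6, 10.2, 4.8]) = 11.3
S (sum of others) = 42.1 - 11.3 = 30.8
min_reach = max(0, 11.3 - 30.8) = max(0, -19.5) = 0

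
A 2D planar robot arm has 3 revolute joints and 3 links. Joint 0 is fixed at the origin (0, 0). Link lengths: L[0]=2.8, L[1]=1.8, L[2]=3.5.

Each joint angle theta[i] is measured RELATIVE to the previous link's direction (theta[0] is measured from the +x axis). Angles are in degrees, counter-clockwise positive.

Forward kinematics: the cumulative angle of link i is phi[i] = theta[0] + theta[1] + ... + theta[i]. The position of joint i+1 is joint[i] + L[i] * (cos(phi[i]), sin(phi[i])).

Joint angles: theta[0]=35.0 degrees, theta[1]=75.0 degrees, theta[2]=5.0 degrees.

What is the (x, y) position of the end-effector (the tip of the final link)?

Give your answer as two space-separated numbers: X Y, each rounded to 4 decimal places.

joint[0] = (0.0000, 0.0000)  (base)
link 0: phi[0] = 35 = 35 deg
  cos(35 deg) = 0.8192, sin(35 deg) = 0.5736
  joint[1] = (0.0000, 0.0000) + 2.8 * (0.8192, 0.5736) = (0.0000 + 2.2936, 0.0000 + 1.6060) = (2.2936, 1.6060)
link 1: phi[1] = 35 + 75 = 110 deg
  cos(110 deg) = -0.3420, sin(110 deg) = 0.9397
  joint[2] = (2.2936, 1.6060) + 1.8 * (-0.3420, 0.9397) = (2.2936 + -0.6156, 1.6060 + 1.6914) = (1.6780, 3.2975)
link 2: phi[2] = 35 + 75 + 5 = 115 deg
  cos(115 deg) = -0.4226, sin(115 deg) = 0.9063
  joint[3] = (1.6780, 3.2975) + 3.5 * (-0.4226, 0.9063) = (1.6780 + -1.4792, 3.2975 + 3.1721) = (0.1988, 6.4695)
End effector: (0.1988, 6.4695)

Answer: 0.1988 6.4695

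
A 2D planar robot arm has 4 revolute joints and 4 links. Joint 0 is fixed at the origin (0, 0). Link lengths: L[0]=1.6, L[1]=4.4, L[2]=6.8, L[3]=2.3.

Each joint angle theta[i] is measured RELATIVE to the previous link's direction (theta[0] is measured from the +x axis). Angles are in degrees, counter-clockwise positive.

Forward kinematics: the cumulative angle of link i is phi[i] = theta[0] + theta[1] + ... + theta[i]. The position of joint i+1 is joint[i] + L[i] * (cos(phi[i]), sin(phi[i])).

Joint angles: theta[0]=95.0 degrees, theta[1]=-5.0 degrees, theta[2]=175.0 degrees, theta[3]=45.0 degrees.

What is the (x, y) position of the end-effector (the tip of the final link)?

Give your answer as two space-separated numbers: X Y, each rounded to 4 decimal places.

joint[0] = (0.0000, 0.0000)  (base)
link 0: phi[0] = 95 = 95 deg
  cos(95 deg) = -0.0872, sin(95 deg) = 0.9962
  joint[1] = (0.0000, 0.0000) + 1.6 * (-0.0872, 0.9962) = (0.0000 + -0.1394, 0.0000 + 1.5939) = (-0.1394, 1.5939)
link 1: phi[1] = 95 + -5 = 90 deg
  cos(90 deg) = 0.0000, sin(90 deg) = 1.0000
  joint[2] = (-0.1394, 1.5939) + 4.4 * (0.0000, 1.0000) = (-0.1394 + 0.0000, 1.5939 + 4.4000) = (-0.1394, 5.9939)
link 2: phi[2] = 95 + -5 + 175 = 265 deg
  cos(265 deg) = -0.0872, sin(265 deg) = -0.9962
  joint[3] = (-0.1394, 5.9939) + 6.8 * (-0.0872, -0.9962) = (-0.1394 + -0.5927, 5.9939 + -6.7741) = (-0.7321, -0.7802)
link 3: phi[3] = 95 + -5 + 175 + 45 = 310 deg
  cos(310 deg) = 0.6428, sin(310 deg) = -0.7660
  joint[4] = (-0.7321, -0.7802) + 2.3 * (0.6428, -0.7660) = (-0.7321 + 1.4784, -0.7802 + -1.7619) = (0.7463, -2.5421)
End effector: (0.7463, -2.5421)

Answer: 0.7463 -2.5421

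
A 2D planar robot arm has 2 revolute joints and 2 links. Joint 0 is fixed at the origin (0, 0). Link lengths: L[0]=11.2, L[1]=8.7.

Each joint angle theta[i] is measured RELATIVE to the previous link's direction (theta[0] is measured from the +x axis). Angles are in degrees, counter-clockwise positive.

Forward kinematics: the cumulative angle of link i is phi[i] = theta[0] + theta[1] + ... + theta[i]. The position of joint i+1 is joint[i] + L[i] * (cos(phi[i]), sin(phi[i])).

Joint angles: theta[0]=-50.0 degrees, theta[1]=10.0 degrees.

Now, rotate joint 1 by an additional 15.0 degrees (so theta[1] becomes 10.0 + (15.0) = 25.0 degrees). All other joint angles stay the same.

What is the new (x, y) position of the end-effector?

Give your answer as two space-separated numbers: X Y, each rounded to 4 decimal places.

joint[0] = (0.0000, 0.0000)  (base)
link 0: phi[0] = -50 = -50 deg
  cos(-50 deg) = 0.6428, sin(-50 deg) = -0.7660
  joint[1] = (0.0000, 0.0000) + 11.2 * (0.6428, -0.7660) = (0.0000 + 7.1992, 0.0000 + -8.5797) = (7.1992, -8.5797)
link 1: phi[1] = -50 + 25 = -25 deg
  cos(-25 deg) = 0.9063, sin(-25 deg) = -0.4226
  joint[2] = (7.1992, -8.5797) + 8.7 * (0.9063, -0.4226) = (7.1992 + 7.8849, -8.5797 + -3.6768) = (15.0841, -12.2565)
End effector: (15.0841, -12.2565)

Answer: 15.0841 -12.2565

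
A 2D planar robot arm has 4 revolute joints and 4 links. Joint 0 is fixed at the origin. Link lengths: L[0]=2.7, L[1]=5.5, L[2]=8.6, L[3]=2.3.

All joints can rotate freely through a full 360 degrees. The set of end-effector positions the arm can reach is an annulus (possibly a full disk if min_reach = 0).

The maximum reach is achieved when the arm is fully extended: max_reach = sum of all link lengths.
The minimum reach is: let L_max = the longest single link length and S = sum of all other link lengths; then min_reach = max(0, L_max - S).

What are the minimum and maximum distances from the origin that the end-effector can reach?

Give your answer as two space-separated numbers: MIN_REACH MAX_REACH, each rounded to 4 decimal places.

Answer: 0.0000 19.1000

Derivation:
Link lengths: [2.7, 5.5, 8.6, 2.3]
max_reach = 2.7 + 5.5 + 8.6 + 2.3 = 19.1
L_max = max([2.7, 5.5, 8.6, 2.3]) = 8.6
S (sum of others) = 19.1 - 8.6 = 10.5
min_reach = max(0, 8.6 - 10.5) = max(0, -1.9) = 0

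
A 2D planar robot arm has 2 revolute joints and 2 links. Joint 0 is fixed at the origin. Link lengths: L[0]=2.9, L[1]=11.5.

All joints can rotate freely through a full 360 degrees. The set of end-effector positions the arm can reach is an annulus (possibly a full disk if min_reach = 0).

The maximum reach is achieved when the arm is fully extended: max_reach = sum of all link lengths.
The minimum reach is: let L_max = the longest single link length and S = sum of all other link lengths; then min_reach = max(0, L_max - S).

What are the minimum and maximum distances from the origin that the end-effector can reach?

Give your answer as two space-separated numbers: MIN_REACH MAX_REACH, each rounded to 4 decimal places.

Link lengths: [2.9, 11.5]
max_reach = 2.9 + 11.5 = 14.4
L_max = max([2.9, 11.5]) = 11.5
S (sum of others) = 14.4 - 11.5 = 2.9
min_reach = max(0, 11.5 - 2.9) = max(0, 8.6) = 8.6

Answer: 8.6000 14.4000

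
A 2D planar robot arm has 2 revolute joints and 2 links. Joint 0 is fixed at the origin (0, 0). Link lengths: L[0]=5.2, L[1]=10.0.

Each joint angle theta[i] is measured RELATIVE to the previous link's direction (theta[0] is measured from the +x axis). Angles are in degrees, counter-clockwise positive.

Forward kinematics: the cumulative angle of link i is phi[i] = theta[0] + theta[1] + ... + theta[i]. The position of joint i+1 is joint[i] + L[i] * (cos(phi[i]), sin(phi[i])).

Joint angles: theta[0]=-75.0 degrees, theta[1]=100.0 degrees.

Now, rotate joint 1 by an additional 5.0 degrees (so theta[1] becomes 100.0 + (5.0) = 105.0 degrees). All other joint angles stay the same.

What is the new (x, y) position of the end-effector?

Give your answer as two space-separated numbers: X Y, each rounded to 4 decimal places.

Answer: 10.0061 -0.0228

Derivation:
joint[0] = (0.0000, 0.0000)  (base)
link 0: phi[0] = -75 = -75 deg
  cos(-75 deg) = 0.2588, sin(-75 deg) = -0.9659
  joint[1] = (0.0000, 0.0000) + 5.2 * (0.2588, -0.9659) = (0.0000 + 1.3459, 0.0000 + -5.0228) = (1.3459, -5.0228)
link 1: phi[1] = -75 + 105 = 30 deg
  cos(30 deg) = 0.8660, sin(30 deg) = 0.5000
  joint[2] = (1.3459, -5.0228) + 10 * (0.8660, 0.5000) = (1.3459 + 8.6603, -5.0228 + 5.0000) = (10.0061, -0.0228)
End effector: (10.0061, -0.0228)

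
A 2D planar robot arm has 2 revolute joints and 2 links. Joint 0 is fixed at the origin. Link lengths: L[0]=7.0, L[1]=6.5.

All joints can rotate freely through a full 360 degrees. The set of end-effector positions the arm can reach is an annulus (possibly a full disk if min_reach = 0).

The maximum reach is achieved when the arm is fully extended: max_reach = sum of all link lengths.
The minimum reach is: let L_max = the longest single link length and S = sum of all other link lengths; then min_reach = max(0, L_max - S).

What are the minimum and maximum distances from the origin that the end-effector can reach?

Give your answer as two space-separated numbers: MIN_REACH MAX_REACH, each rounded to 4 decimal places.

Link lengths: [7.0, 6.5]
max_reach = 7 + 6.5 = 13.5
L_max = max([7.0, 6.5]) = 7
S (sum of others) = 13.5 - 7 = 6.5
min_reach = max(0, 7 - 6.5) = max(0, 0.5) = 0.5

Answer: 0.5000 13.5000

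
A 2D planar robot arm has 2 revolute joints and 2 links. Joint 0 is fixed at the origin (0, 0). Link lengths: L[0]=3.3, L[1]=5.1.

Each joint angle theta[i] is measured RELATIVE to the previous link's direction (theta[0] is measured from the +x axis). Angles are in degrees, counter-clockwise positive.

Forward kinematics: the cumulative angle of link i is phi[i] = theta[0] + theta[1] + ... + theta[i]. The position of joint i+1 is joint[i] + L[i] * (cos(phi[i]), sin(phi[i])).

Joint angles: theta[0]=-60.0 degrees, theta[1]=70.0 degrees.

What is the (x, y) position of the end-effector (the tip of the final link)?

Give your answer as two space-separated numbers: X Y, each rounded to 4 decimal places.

joint[0] = (0.0000, 0.0000)  (base)
link 0: phi[0] = -60 = -60 deg
  cos(-60 deg) = 0.5000, sin(-60 deg) = -0.8660
  joint[1] = (0.0000, 0.0000) + 3.3 * (0.5000, -0.8660) = (0.0000 + 1.6500, 0.0000 + -2.8579) = (1.6500, -2.8579)
link 1: phi[1] = -60 + 70 = 10 deg
  cos(10 deg) = 0.9848, sin(10 deg) = 0.1736
  joint[2] = (1.6500, -2.8579) + 5.1 * (0.9848, 0.1736) = (1.6500 + 5.0225, -2.8579 + 0.8856) = (6.6725, -1.9723)
End effector: (6.6725, -1.9723)

Answer: 6.6725 -1.9723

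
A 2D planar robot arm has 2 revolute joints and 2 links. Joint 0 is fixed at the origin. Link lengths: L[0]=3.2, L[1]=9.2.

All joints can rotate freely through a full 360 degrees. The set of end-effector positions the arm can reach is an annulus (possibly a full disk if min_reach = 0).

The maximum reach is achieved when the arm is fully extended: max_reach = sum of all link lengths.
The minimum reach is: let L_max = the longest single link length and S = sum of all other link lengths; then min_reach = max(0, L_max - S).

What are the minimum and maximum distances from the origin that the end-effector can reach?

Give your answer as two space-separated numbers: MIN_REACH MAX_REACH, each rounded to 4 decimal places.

Answer: 6.0000 12.4000

Derivation:
Link lengths: [3.2, 9.2]
max_reach = 3.2 + 9.2 = 12.4
L_max = max([3.2, 9.2]) = 9.2
S (sum of others) = 12.4 - 9.2 = 3.2
min_reach = max(0, 9.2 - 3.2) = max(0, 6) = 6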